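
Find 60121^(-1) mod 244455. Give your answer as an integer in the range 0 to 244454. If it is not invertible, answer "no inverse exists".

Apply the Euclidean algorithm to 244455 and 60121:
244455 = 4*60121 + 3971
60121 = 15*3971 + 556
3971 = 7*556 + 79
556 = 7*79 + 3
79 = 26*3 + 1
3 = 3*1 + 0
gcd = 1, so the inverse exists. Back-substitute:
1 = 79 − 26·3
1 = −26·556 + 183·79
1 = 183·3971 − 1307·556
1 = −1307·60121 + 19788·3971
1 = 19788·244455 − 80459·60121
So 60121·(-80459) ≡ 1 (mod 244455), and -80459 ≡ 163996 (mod 244455).

163996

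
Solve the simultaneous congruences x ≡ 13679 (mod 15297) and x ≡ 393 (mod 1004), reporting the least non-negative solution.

Write x = 13679 + 15297·k. Then 15297·k ≡ 393 − 13679 ≡ 770 (mod 1004).
Need 15297⁻¹ mod 1004. Extended Euclid on (1004, 237):
1004 = 4·237 + 56
237 = 4·56 + 13
56 = 4·13 + 4
13 = 3·4 + 1
4 = 4·1 + 0
Back-substitute:
1 = 13 − 3·4
1 = −3·56 + 13·13
1 = 13·237 − 55·56
1 = −55·1004 + 233·237
15297⁻¹ ≡ 233 (mod 1004), so k ≡ 233·770 ≡ 698 (mod 1004).
x = 13679 + 15297·698 = 10690985.

10690985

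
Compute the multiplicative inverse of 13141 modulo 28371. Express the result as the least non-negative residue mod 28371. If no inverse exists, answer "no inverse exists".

15985

gcd(28371, 13141) by repeated division:
28371 = 2·13141 + 2089
13141 = 6·2089 + 607
2089 = 3·607 + 268
607 = 2·268 + 71
268 = 3·71 + 55
71 = 1·55 + 16
55 = 3·16 + 7
16 = 2·7 + 2
7 = 3·2 + 1
2 = 2·1 + 0
Since gcd(13141, 28371) = 1, back-substitute to write 1 as a combination:
1 = 7 − 3·2
1 = −3·16 + 7·7
1 = 7·55 − 24·16
1 = −24·71 + 31·55
1 = 31·268 − 117·71
1 = −117·607 + 265·268
1 = 265·2089 − 912·607
1 = −912·13141 + 5737·2089
1 = 5737·28371 − 12386·13141
Hence 13141⁻¹ ≡ -12386 ≡ 15985 (mod 28371).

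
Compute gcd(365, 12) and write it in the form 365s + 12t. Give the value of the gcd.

Repeated division:
365 = 30×12 + 5
12 = 2×5 + 2
5 = 2×2 + 1
2 = 2×1 + 0
gcd(365, 12) = 1.
Working backward:
1 = 5 − 2·2
1 = −2·12 + 5·5
1 = 5·365 − 152·12
So 1 = (5)·365 + (-152)·12.

1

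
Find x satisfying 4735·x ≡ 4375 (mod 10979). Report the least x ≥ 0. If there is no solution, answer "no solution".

8012

First find gcd(4735, 10979):
10979 = 2×4735 + 1509
4735 = 3×1509 + 208
1509 = 7×208 + 53
208 = 3×53 + 49
53 = 1×49 + 4
49 = 12×4 + 1
4 = 4×1 + 0
gcd = 1, so a unique solution mod 10979 exists.
Back-substitute for the Bézout coefficients:
1 = 49 − 12·4
1 = −12·53 + 13·49
1 = 13·208 − 51·53
1 = −51·1509 + 370·208
1 = 370·4735 − 1161·1509
1 = −1161·10979 + 2692·4735
So 4735·(2692) ≡ 1 (mod 10979), giving 4735⁻¹ ≡ 2692.
x ≡ 4735⁻¹·4375 ≡ 2692·4375 ≡ 8012 (mod 10979).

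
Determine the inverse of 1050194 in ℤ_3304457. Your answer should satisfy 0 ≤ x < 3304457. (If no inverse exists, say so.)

Apply the Euclidean algorithm to 3304457 and 1050194:
3304457 = 3×1050194 + 153875
1050194 = 6×153875 + 126944
153875 = 1×126944 + 26931
126944 = 4×26931 + 19220
26931 = 1×19220 + 7711
19220 = 2×7711 + 3798
7711 = 2×3798 + 115
3798 = 33×115 + 3
115 = 38×3 + 1
3 = 3×1 + 0
Since gcd(1050194, 3304457) = 1, back-substitute to write 1 as a combination:
1 = 115 − 38·3
1 = −38·3798 + 1255·115
1 = 1255·7711 − 2548·3798
1 = −2548·19220 + 6351·7711
1 = 6351·26931 − 8899·19220
1 = −8899·126944 + 41947·26931
1 = 41947·153875 − 50846·126944
1 = −50846·1050194 + 347023·153875
1 = 347023·3304457 − 1091915·1050194
Thus 1050194·(-1091915) ≡ 1 (mod 3304457); reducing, -1091915 mod 3304457 = 2212542.

2212542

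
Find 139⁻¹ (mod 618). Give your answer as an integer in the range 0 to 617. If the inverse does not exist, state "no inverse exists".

289

Run Euclid on (618, 139):
618 = 4*139 + 62
139 = 2*62 + 15
62 = 4*15 + 2
15 = 7*2 + 1
2 = 2*1 + 0
Since gcd(139, 618) = 1, back-substitute to write 1 as a combination:
1 = 15 − 7·2
1 = −7·62 + 29·15
1 = 29·139 − 65·62
1 = −65·618 + 289·139
So 139·289 ≡ 1 (mod 618).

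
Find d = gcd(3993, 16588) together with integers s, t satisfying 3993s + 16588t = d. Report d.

11

Euclidean algorithm:
16588 = 4·3993 + 616
3993 = 6·616 + 297
616 = 2·297 + 22
297 = 13·22 + 11
22 = 2·11 + 0
gcd(3993, 16588) = 11.
Back-substituting:
11 = 297 − 13·22
11 = −13·616 + 27·297
11 = 27·3993 − 175·616
11 = −175·16588 + 727·3993
So 11 = (-175)·16588 + (727)·3993.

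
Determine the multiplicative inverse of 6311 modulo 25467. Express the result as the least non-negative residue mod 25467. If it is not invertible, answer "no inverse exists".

1142

Extended Euclidean algorithm:
25467 = 4×6311 + 223
6311 = 28×223 + 67
223 = 3×67 + 22
67 = 3×22 + 1
22 = 22×1 + 0
gcd = 1, so the inverse exists. Back-substitute:
1 = 67 − 3·22
1 = −3·223 + 10·67
1 = 10·6311 − 283·223
1 = −283·25467 + 1142·6311
So 6311·1142 ≡ 1 (mod 25467).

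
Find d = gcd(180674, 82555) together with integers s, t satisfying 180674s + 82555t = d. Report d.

1

Euclidean algorithm:
180674 = 2×82555 + 15564
82555 = 5×15564 + 4735
15564 = 3×4735 + 1359
4735 = 3×1359 + 658
1359 = 2×658 + 43
658 = 15×43 + 13
43 = 3×13 + 4
13 = 3×4 + 1
4 = 4×1 + 0
gcd(180674, 82555) = 1.
Back-substituting:
1 = 13 − 3·4
1 = −3·43 + 10·13
1 = 10·658 − 153·43
1 = −153·1359 + 316·658
1 = 316·4735 − 1101·1359
1 = −1101·15564 + 3619·4735
1 = 3619·82555 − 19196·15564
1 = −19196·180674 + 42011·82555
So 1 = (-19196)·180674 + (42011)·82555.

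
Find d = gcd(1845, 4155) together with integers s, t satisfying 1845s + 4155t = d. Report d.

Euclidean algorithm:
4155 = 2×1845 + 465
1845 = 3×465 + 450
465 = 1×450 + 15
450 = 30×15 + 0
gcd(1845, 4155) = 15.
Working backward:
15 = 465 − 450
15 = −1845 + 4·465
15 = 4·4155 − 9·1845
So 15 = (4)·4155 + (-9)·1845.

15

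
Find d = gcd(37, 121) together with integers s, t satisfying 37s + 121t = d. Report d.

Apply Euclid's algorithm to 121 and 37:
121 = 3*37 + 10
37 = 3*10 + 7
10 = 1*7 + 3
7 = 2*3 + 1
3 = 3*1 + 0
gcd(37, 121) = 1.
Back-substituting:
1 = 7 − 2·3
1 = −2·10 + 3·7
1 = 3·37 − 11·10
1 = −11·121 + 36·37
So 1 = (-11)·121 + (36)·37.

1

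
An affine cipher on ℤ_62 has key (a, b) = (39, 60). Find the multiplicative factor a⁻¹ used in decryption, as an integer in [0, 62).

gcd(62, 39) by repeated division:
62 = 1·39 + 23
39 = 1·23 + 16
23 = 1·16 + 7
16 = 2·7 + 2
7 = 3·2 + 1
2 = 2·1 + 0
gcd = 1, so the inverse exists. Back-substitute:
1 = 7 − 3·2
1 = −3·16 + 7·7
1 = 7·23 − 10·16
1 = −10·39 + 17·23
1 = 17·62 − 27·39
So 39·(-27) ≡ 1 (mod 62), and -27 ≡ 35 (mod 62).

35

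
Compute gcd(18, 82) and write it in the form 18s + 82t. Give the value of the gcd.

Repeated division:
82 = 4·18 + 10
18 = 1·10 + 8
10 = 1·8 + 2
8 = 4·2 + 0
gcd(18, 82) = 2.
Express as a combination:
2 = 10 − 8
2 = −18 + 2·10
2 = 2·82 − 9·18
So 2 = (2)·82 + (-9)·18.

2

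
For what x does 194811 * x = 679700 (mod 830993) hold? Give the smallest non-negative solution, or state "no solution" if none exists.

266047

First find gcd(194811, 830993):
830993 = 4×194811 + 51749
194811 = 3×51749 + 39564
51749 = 1×39564 + 12185
39564 = 3×12185 + 3009
12185 = 4×3009 + 149
3009 = 20×149 + 29
149 = 5×29 + 4
29 = 7×4 + 1
4 = 4×1 + 0
gcd = 1, so a unique solution mod 830993 exists.
Back-substitute for the Bézout coefficients:
1 = 29 − 7·4
1 = −7·149 + 36·29
1 = 36·3009 − 727·149
1 = −727·12185 + 2944·3009
1 = 2944·39564 − 9559·12185
1 = −9559·51749 + 12503·39564
1 = 12503·194811 − 47068·51749
1 = −47068·830993 + 200775·194811
So 194811·(200775) ≡ 1 (mod 830993), giving 194811⁻¹ ≡ 200775.
x ≡ 194811⁻¹·679700 ≡ 200775·679700 ≡ 266047 (mod 830993).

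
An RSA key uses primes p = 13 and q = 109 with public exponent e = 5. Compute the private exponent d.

φ(n) = (p−1)(q−1) = 12·108 = 1296.
Need d with 5·d ≡ 1 (mod 1296). Apply the extended Euclidean algorithm:
1296 = 259×5 + 1
5 = 5×1 + 0
Back-substitute:
1 = 1296 − 259·5
So 5·(-259) ≡ 1 (mod 1296), hence d ≡ -259 ≡ 1037 (mod 1296).

1037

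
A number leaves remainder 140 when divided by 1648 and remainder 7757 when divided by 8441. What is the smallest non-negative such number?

6954700

Write x = 140 + 1648·k. Then 1648·k ≡ 7757 − 140 ≡ 7617 (mod 8441).
Need 1648⁻¹ mod 8441. Extended Euclid on (8441, 1648):
8441 = 5×1648 + 201
1648 = 8×201 + 40
201 = 5×40 + 1
40 = 40×1 + 0
Back-substitute:
1 = 201 − 5·40
1 = −5·1648 + 41·201
1 = 41·8441 − 210·1648
1648⁻¹ ≡ 8231 (mod 8441), so k ≡ 8231·7617 ≡ 4220 (mod 8441).
x = 140 + 1648·4220 = 6954700.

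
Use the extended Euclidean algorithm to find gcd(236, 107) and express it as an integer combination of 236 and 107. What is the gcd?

Repeated division:
236 = 2*107 + 22
107 = 4*22 + 19
22 = 1*19 + 3
19 = 6*3 + 1
3 = 3*1 + 0
gcd(236, 107) = 1.
Back-substituting:
1 = 19 − 6·3
1 = −6·22 + 7·19
1 = 7·107 − 34·22
1 = −34·236 + 75·107
So 1 = (-34)·236 + (75)·107.

1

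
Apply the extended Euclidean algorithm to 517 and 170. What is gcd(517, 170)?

1

Repeated division:
517 = 3*170 + 7
170 = 24*7 + 2
7 = 3*2 + 1
2 = 2*1 + 0
gcd(517, 170) = 1.
Express as a combination:
1 = 7 − 3·2
1 = −3·170 + 73·7
1 = 73·517 − 222·170
So 1 = (73)·517 + (-222)·170.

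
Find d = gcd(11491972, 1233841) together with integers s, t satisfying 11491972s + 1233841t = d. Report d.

Repeated division:
11491972 = 9×1233841 + 387403
1233841 = 3×387403 + 71632
387403 = 5×71632 + 29243
71632 = 2×29243 + 13146
29243 = 2×13146 + 2951
13146 = 4×2951 + 1342
2951 = 2×1342 + 267
1342 = 5×267 + 7
267 = 38×7 + 1
7 = 7×1 + 0
gcd(11491972, 1233841) = 1.
Working backward:
1 = 267 − 38·7
1 = −38·1342 + 191·267
1 = 191·2951 − 420·1342
1 = −420·13146 + 1871·2951
1 = 1871·29243 − 4162·13146
1 = −4162·71632 + 10195·29243
1 = 10195·387403 − 55137·71632
1 = −55137·1233841 + 175606·387403
1 = 175606·11491972 − 1635591·1233841
So 1 = (175606)·11491972 + (-1635591)·1233841.

1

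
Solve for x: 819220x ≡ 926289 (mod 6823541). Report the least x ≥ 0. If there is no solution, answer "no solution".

568152

First find gcd(819220, 6823541):
6823541 = 8*819220 + 269781
819220 = 3*269781 + 9877
269781 = 27*9877 + 3102
9877 = 3*3102 + 571
3102 = 5*571 + 247
571 = 2*247 + 77
247 = 3*77 + 16
77 = 4*16 + 13
16 = 1*13 + 3
13 = 4*3 + 1
3 = 3*1 + 0
gcd = 1, so a unique solution mod 6823541 exists.
Back-substitute for the Bézout coefficients:
1 = 13 − 4·3
1 = −4·16 + 5·13
1 = 5·77 − 24·16
1 = −24·247 + 77·77
1 = 77·571 − 178·247
1 = −178·3102 + 967·571
1 = 967·9877 − 3079·3102
1 = −3079·269781 + 84100·9877
1 = 84100·819220 − 255379·269781
1 = −255379·6823541 + 2127132·819220
So 819220·(2127132) ≡ 1 (mod 6823541), giving 819220⁻¹ ≡ 2127132.
x ≡ 819220⁻¹·926289 ≡ 2127132·926289 ≡ 568152 (mod 6823541).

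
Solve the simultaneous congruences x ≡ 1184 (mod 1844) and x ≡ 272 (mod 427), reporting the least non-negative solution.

266720

Write x = 1184 + 1844·k. Then 1844·k ≡ 272 − 1184 ≡ 369 (mod 427).
Need 1844⁻¹ mod 427. Extended Euclid on (427, 136):
427 = 3×136 + 19
136 = 7×19 + 3
19 = 6×3 + 1
3 = 3×1 + 0
Back-substitute:
1 = 19 − 6·3
1 = −6·136 + 43·19
1 = 43·427 − 135·136
1844⁻¹ ≡ 292 (mod 427), so k ≡ 292·369 ≡ 144 (mod 427).
x = 1184 + 1844·144 = 266720.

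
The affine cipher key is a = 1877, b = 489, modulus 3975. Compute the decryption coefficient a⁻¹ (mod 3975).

Apply the Euclidean algorithm to 3975 and 1877:
3975 = 2×1877 + 221
1877 = 8×221 + 109
221 = 2×109 + 3
109 = 36×3 + 1
3 = 3×1 + 0
gcd = 1, so the inverse exists. Back-substitute:
1 = 109 − 36·3
1 = −36·221 + 73·109
1 = 73·1877 − 620·221
1 = −620·3975 + 1313·1877
So 1877·1313 ≡ 1 (mod 3975).

1313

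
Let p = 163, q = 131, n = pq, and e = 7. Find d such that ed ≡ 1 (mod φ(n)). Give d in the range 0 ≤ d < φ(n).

15043

φ(n) = (p−1)(q−1) = 162·130 = 21060.
Need d with 7·d ≡ 1 (mod 21060). Apply the extended Euclidean algorithm:
21060 = 3008·7 + 4
7 = 1·4 + 3
4 = 1·3 + 1
3 = 3·1 + 0
Back-substitute:
1 = 4 − 3
1 = −7 + 2·4
1 = 2·21060 − 6017·7
So 7·(-6017) ≡ 1 (mod 21060), hence d ≡ -6017 ≡ 15043 (mod 21060).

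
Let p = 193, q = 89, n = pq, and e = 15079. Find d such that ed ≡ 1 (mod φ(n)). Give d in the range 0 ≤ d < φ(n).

φ(n) = (p−1)(q−1) = 192·88 = 16896.
Need d with 15079·d ≡ 1 (mod 16896). Apply the extended Euclidean algorithm:
16896 = 1*15079 + 1817
15079 = 8*1817 + 543
1817 = 3*543 + 188
543 = 2*188 + 167
188 = 1*167 + 21
167 = 7*21 + 20
21 = 1*20 + 1
20 = 20*1 + 0
Back-substitute:
1 = 21 − 20
1 = −167 + 8·21
1 = 8·188 − 9·167
1 = −9·543 + 26·188
1 = 26·1817 − 87·543
1 = −87·15079 + 722·1817
1 = 722·16896 − 809·15079
So 15079·(-809) ≡ 1 (mod 16896), hence d ≡ -809 ≡ 16087 (mod 16896).

16087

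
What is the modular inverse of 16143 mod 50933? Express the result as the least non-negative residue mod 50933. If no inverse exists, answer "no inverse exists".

Run Euclid on (50933, 16143):
50933 = 3*16143 + 2504
16143 = 6*2504 + 1119
2504 = 2*1119 + 266
1119 = 4*266 + 55
266 = 4*55 + 46
55 = 1*46 + 9
46 = 5*9 + 1
9 = 9*1 + 0
The gcd is 1. Working backward:
1 = 46 − 5·9
1 = −5·55 + 6·46
1 = 6·266 − 29·55
1 = −29·1119 + 122·266
1 = 122·2504 − 273·1119
1 = −273·16143 + 1760·2504
1 = 1760·50933 − 5553·16143
Hence 16143⁻¹ ≡ -5553 ≡ 45380 (mod 50933).

45380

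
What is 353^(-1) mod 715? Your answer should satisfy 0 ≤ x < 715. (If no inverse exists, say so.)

397

Apply the Euclidean algorithm to 715 and 353:
715 = 2·353 + 9
353 = 39·9 + 2
9 = 4·2 + 1
2 = 2·1 + 0
gcd = 1, so the inverse exists. Back-substitute:
1 = 9 − 4·2
1 = −4·353 + 157·9
1 = 157·715 − 318·353
Hence 353⁻¹ ≡ -318 ≡ 397 (mod 715).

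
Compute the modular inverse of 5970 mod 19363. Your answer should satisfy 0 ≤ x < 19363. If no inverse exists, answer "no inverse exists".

gcd(19363, 5970) by repeated division:
19363 = 3*5970 + 1453
5970 = 4*1453 + 158
1453 = 9*158 + 31
158 = 5*31 + 3
31 = 10*3 + 1
3 = 3*1 + 0
The gcd is 1. Working backward:
1 = 31 − 10·3
1 = −10·158 + 51·31
1 = 51·1453 − 469·158
1 = −469·5970 + 1927·1453
1 = 1927·19363 − 6250·5970
So 5970·(-6250) ≡ 1 (mod 19363), and -6250 ≡ 13113 (mod 19363).

13113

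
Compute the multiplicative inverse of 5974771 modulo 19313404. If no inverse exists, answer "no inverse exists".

no inverse exists

Compute gcd(5974771, 19313404):
19313404 = 3·5974771 + 1389091
5974771 = 4·1389091 + 418407
1389091 = 3·418407 + 133870
418407 = 3·133870 + 16797
133870 = 7·16797 + 16291
16797 = 1·16291 + 506
16291 = 32·506 + 99
506 = 5·99 + 11
99 = 9·11 + 0
gcd(5974771, 19313404) = 11 ≠ 1, so 5974771 has no multiplicative inverse modulo 19313404.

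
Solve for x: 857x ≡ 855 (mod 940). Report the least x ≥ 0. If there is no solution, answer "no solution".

First find gcd(857, 940):
940 = 1·857 + 83
857 = 10·83 + 27
83 = 3·27 + 2
27 = 13·2 + 1
2 = 2·1 + 0
gcd = 1, so a unique solution mod 940 exists.
Back-substitute for the Bézout coefficients:
1 = 27 − 13·2
1 = −13·83 + 40·27
1 = 40·857 − 413·83
1 = −413·940 + 453·857
So 857·(453) ≡ 1 (mod 940), giving 857⁻¹ ≡ 453.
x ≡ 857⁻¹·855 ≡ 453·855 ≡ 35 (mod 940).

35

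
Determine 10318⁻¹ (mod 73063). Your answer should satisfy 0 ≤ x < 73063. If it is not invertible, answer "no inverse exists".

19466

Apply the Euclidean algorithm to 73063 and 10318:
73063 = 7·10318 + 837
10318 = 12·837 + 274
837 = 3·274 + 15
274 = 18·15 + 4
15 = 3·4 + 3
4 = 1·3 + 1
3 = 3·1 + 0
The gcd is 1. Working backward:
1 = 4 − 3
1 = −15 + 4·4
1 = 4·274 − 73·15
1 = −73·837 + 223·274
1 = 223·10318 − 2749·837
1 = −2749·73063 + 19466·10318
So 10318·19466 ≡ 1 (mod 73063).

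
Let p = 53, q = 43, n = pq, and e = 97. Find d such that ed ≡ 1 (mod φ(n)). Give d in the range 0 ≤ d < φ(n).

1441

φ(n) = (p−1)(q−1) = 52·42 = 2184.
Need d with 97·d ≡ 1 (mod 2184). Apply the extended Euclidean algorithm:
2184 = 22×97 + 50
97 = 1×50 + 47
50 = 1×47 + 3
47 = 15×3 + 2
3 = 1×2 + 1
2 = 2×1 + 0
Back-substitute:
1 = 3 − 2
1 = −47 + 16·3
1 = 16·50 − 17·47
1 = −17·97 + 33·50
1 = 33·2184 − 743·97
So 97·(-743) ≡ 1 (mod 2184), hence d ≡ -743 ≡ 1441 (mod 2184).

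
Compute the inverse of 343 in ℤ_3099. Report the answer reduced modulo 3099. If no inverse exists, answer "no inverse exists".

Apply the Euclidean algorithm to 3099 and 343:
3099 = 9·343 + 12
343 = 28·12 + 7
12 = 1·7 + 5
7 = 1·5 + 2
5 = 2·2 + 1
2 = 2·1 + 0
Since gcd(343, 3099) = 1, back-substitute to write 1 as a combination:
1 = 5 − 2·2
1 = −2·7 + 3·5
1 = 3·12 − 5·7
1 = −5·343 + 143·12
1 = 143·3099 − 1292·343
So 343·(-1292) ≡ 1 (mod 3099), and -1292 ≡ 1807 (mod 3099).

1807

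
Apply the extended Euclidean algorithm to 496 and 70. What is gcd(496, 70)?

Repeated division:
496 = 7*70 + 6
70 = 11*6 + 4
6 = 1*4 + 2
4 = 2*2 + 0
gcd(496, 70) = 2.
Back-substituting:
2 = 6 − 4
2 = −70 + 12·6
2 = 12·496 − 85·70
So 2 = (12)·496 + (-85)·70.

2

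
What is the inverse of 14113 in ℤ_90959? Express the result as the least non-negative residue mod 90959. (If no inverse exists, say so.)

no inverse exists

Euclidean algorithm on 90959, 14113:
90959 = 6·14113 + 6281
14113 = 2·6281 + 1551
6281 = 4·1551 + 77
1551 = 20·77 + 11
77 = 7·11 + 0
gcd(14113, 90959) = 11 ≠ 1, so 14113 has no multiplicative inverse modulo 90959.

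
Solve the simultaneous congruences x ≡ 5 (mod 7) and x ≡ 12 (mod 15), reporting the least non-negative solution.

Write x = 5 + 7·k. Then 7·k ≡ 12 − 5 ≡ 7 (mod 15).
Need 7⁻¹ mod 15. Extended Euclid on (15, 7):
15 = 2·7 + 1
7 = 7·1 + 0
Back-substitute:
1 = 15 − 2·7
7⁻¹ ≡ 13 (mod 15), so k ≡ 13·7 ≡ 1 (mod 15).
x = 5 + 7·1 = 12.

12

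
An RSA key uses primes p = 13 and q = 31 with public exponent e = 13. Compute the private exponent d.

277

φ(n) = (p−1)(q−1) = 12·30 = 360.
Need d with 13·d ≡ 1 (mod 360). Apply the extended Euclidean algorithm:
360 = 27×13 + 9
13 = 1×9 + 4
9 = 2×4 + 1
4 = 4×1 + 0
Back-substitute:
1 = 9 − 2·4
1 = −2·13 + 3·9
1 = 3·360 − 83·13
So 13·(-83) ≡ 1 (mod 360), hence d ≡ -83 ≡ 277 (mod 360).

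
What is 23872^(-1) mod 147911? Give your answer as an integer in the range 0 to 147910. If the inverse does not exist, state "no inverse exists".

Run Euclid on (147911, 23872):
147911 = 6·23872 + 4679
23872 = 5·4679 + 477
4679 = 9·477 + 386
477 = 1·386 + 91
386 = 4·91 + 22
91 = 4·22 + 3
22 = 7·3 + 1
3 = 3·1 + 0
gcd = 1, so the inverse exists. Back-substitute:
1 = 22 − 7·3
1 = −7·91 + 29·22
1 = 29·386 − 123·91
1 = −123·477 + 152·386
1 = 152·4679 − 1491·477
1 = −1491·23872 + 7607·4679
1 = 7607·147911 − 47133·23872
Hence 23872⁻¹ ≡ -47133 ≡ 100778 (mod 147911).

100778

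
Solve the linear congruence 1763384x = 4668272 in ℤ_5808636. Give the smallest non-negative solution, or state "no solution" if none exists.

1260133

First find gcd(1763384, 5808636):
5808636 = 3·1763384 + 518484
1763384 = 3·518484 + 207932
518484 = 2·207932 + 102620
207932 = 2·102620 + 2692
102620 = 38·2692 + 324
2692 = 8·324 + 100
324 = 3·100 + 24
100 = 4·24 + 4
24 = 6·4 + 0
gcd = 4 and 4 | 4668272, so solutions exist. Divide through by 4: 440846x ≡ 1167068 (mod 1452159).
Now find 440846⁻¹ mod 1452159:
1452159 = 3×440846 + 129621
440846 = 3×129621 + 51983
129621 = 2×51983 + 25655
51983 = 2×25655 + 673
25655 = 38×673 + 81
673 = 8×81 + 25
81 = 3×25 + 6
25 = 4×6 + 1
6 = 6×1 + 0
Back-substitute:
1 = 25 − 4·6
1 = −4·81 + 13·25
1 = 13·673 − 108·81
1 = −108·25655 + 4117·673
1 = 4117·51983 − 8342·25655
1 = −8342·129621 + 20801·51983
1 = 20801·440846 − 70745·129621
1 = −70745·1452159 + 233036·440846
So 440846⁻¹ ≡ 233036 (mod 1452159).
Then x ≡ 233036·1167068 ≡ 1260133 (mod 1452159); the smallest non-negative solution is x = 1260133.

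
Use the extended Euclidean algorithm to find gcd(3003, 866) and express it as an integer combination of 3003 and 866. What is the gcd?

1

Euclidean algorithm:
3003 = 3×866 + 405
866 = 2×405 + 56
405 = 7×56 + 13
56 = 4×13 + 4
13 = 3×4 + 1
4 = 4×1 + 0
gcd(3003, 866) = 1.
Working backward:
1 = 13 − 3·4
1 = −3·56 + 13·13
1 = 13·405 − 94·56
1 = −94·866 + 201·405
1 = 201·3003 − 697·866
So 1 = (201)·3003 + (-697)·866.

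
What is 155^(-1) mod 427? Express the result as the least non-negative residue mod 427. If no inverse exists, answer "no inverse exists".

Extended Euclidean algorithm:
427 = 2·155 + 117
155 = 1·117 + 38
117 = 3·38 + 3
38 = 12·3 + 2
3 = 1·2 + 1
2 = 2·1 + 0
The gcd is 1. Working backward:
1 = 3 − 2
1 = −38 + 13·3
1 = 13·117 − 40·38
1 = −40·155 + 53·117
1 = 53·427 − 146·155
So 155·(-146) ≡ 1 (mod 427), and -146 ≡ 281 (mod 427).

281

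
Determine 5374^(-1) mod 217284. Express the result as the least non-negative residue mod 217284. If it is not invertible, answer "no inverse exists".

Compute gcd(5374, 217284):
217284 = 40·5374 + 2324
5374 = 2·2324 + 726
2324 = 3·726 + 146
726 = 4·146 + 142
146 = 1·142 + 4
142 = 35·4 + 2
4 = 2·2 + 0
Since gcd = 2 > 1, 5374 is not a unit mod 217284.

no inverse exists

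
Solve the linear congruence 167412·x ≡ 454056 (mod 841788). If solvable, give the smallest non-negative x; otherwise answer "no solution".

First find gcd(167412, 841788):
841788 = 5*167412 + 4728
167412 = 35*4728 + 1932
4728 = 2*1932 + 864
1932 = 2*864 + 204
864 = 4*204 + 48
204 = 4*48 + 12
48 = 4*12 + 0
gcd = 12 and 12 | 454056, so solutions exist. Divide through by 12: 13951x ≡ 37838 (mod 70149).
Now find 13951⁻¹ mod 70149:
70149 = 5×13951 + 394
13951 = 35×394 + 161
394 = 2×161 + 72
161 = 2×72 + 17
72 = 4×17 + 4
17 = 4×4 + 1
4 = 4×1 + 0
Back-substitute:
1 = 17 − 4·4
1 = −4·72 + 17·17
1 = 17·161 − 38·72
1 = −38·394 + 93·161
1 = 93·13951 − 3293·394
1 = −3293·70149 + 16558·13951
So 13951⁻¹ ≡ 16558 (mod 70149).
Then x ≡ 16558·37838 ≡ 20885 (mod 70149); the smallest non-negative solution is x = 20885.

20885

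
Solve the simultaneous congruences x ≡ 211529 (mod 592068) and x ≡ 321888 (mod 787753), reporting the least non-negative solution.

Write x = 211529 + 592068·k. Then 592068·k ≡ 321888 − 211529 ≡ 110359 (mod 787753).
Need 592068⁻¹ mod 787753. Extended Euclid on (787753, 592068):
787753 = 1×592068 + 195685
592068 = 3×195685 + 5013
195685 = 39×5013 + 178
5013 = 28×178 + 29
178 = 6×29 + 4
29 = 7×4 + 1
4 = 4×1 + 0
Back-substitute:
1 = 29 − 7·4
1 = −7·178 + 43·29
1 = 43·5013 − 1211·178
1 = −1211·195685 + 47272·5013
1 = 47272·592068 − 143027·195685
1 = −143027·787753 + 190299·592068
592068⁻¹ ≡ 190299 (mod 787753), so k ≡ 190299·110359 ≡ 500114 (mod 787753).
x = 211529 + 592068·500114 = 296101707281.

296101707281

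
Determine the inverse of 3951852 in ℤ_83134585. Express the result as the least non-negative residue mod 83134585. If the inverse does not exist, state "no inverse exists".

25896783

gcd(83134585, 3951852) by repeated division:
83134585 = 21*3951852 + 145693
3951852 = 27*145693 + 18141
145693 = 8*18141 + 565
18141 = 32*565 + 61
565 = 9*61 + 16
61 = 3*16 + 13
16 = 1*13 + 3
13 = 4*3 + 1
3 = 3*1 + 0
gcd = 1, so the inverse exists. Back-substitute:
1 = 13 − 4·3
1 = −4·16 + 5·13
1 = 5·61 − 19·16
1 = −19·565 + 176·61
1 = 176·18141 − 5651·565
1 = −5651·145693 + 45384·18141
1 = 45384·3951852 − 1231019·145693
1 = −1231019·83134585 + 25896783·3951852
So 3951852·25896783 ≡ 1 (mod 83134585).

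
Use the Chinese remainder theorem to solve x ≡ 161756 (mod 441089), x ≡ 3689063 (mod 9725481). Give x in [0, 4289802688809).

Write x = 161756 + 441089·k. Then 441089·k ≡ 3689063 − 161756 ≡ 3527307 (mod 9725481).
Need 441089⁻¹ mod 9725481. Extended Euclid on (9725481, 441089):
9725481 = 22·441089 + 21523
441089 = 20·21523 + 10629
21523 = 2·10629 + 265
10629 = 40·265 + 29
265 = 9·29 + 4
29 = 7·4 + 1
4 = 4·1 + 0
Back-substitute:
1 = 29 − 7·4
1 = −7·265 + 64·29
1 = 64·10629 − 2567·265
1 = −2567·21523 + 5198·10629
1 = 5198·441089 − 106527·21523
1 = −106527·9725481 + 2348792·441089
441089⁻¹ ≡ 2348792 (mod 9725481), so k ≡ 2348792·3527307 ≡ 6610788 (mod 9725481).
x = 161756 + 441089·6610788 = 2915946029888.

2915946029888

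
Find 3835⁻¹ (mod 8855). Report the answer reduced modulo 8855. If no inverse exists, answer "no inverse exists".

Euclidean algorithm on 8855, 3835:
8855 = 2×3835 + 1185
3835 = 3×1185 + 280
1185 = 4×280 + 65
280 = 4×65 + 20
65 = 3×20 + 5
20 = 4×5 + 0
The gcd is 5, not 1, hence no inverse exists.

no inverse exists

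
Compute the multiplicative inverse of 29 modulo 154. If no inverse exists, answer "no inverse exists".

85

gcd(154, 29) by repeated division:
154 = 5×29 + 9
29 = 3×9 + 2
9 = 4×2 + 1
2 = 2×1 + 0
gcd = 1, so the inverse exists. Back-substitute:
1 = 9 − 4·2
1 = −4·29 + 13·9
1 = 13·154 − 69·29
Thus 29·(-69) ≡ 1 (mod 154); reducing, -69 mod 154 = 85.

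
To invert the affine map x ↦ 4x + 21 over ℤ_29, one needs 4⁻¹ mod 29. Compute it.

22

gcd(29, 4) by repeated division:
29 = 7*4 + 1
4 = 4*1 + 0
gcd = 1, so the inverse exists. Back-substitute:
1 = 29 − 7·4
So 4·(-7) ≡ 1 (mod 29), and -7 ≡ 22 (mod 29).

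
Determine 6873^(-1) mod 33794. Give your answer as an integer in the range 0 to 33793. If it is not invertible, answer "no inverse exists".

25745

Extended Euclidean algorithm:
33794 = 4·6873 + 6302
6873 = 1·6302 + 571
6302 = 11·571 + 21
571 = 27·21 + 4
21 = 5·4 + 1
4 = 4·1 + 0
Since gcd(6873, 33794) = 1, back-substitute to write 1 as a combination:
1 = 21 − 5·4
1 = −5·571 + 136·21
1 = 136·6302 − 1501·571
1 = −1501·6873 + 1637·6302
1 = 1637·33794 − 8049·6873
So 6873·(-8049) ≡ 1 (mod 33794), and -8049 ≡ 25745 (mod 33794).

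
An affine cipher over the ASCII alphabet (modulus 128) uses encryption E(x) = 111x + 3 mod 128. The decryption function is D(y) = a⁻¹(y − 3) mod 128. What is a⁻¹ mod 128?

15

gcd(128, 111) by repeated division:
128 = 1*111 + 17
111 = 6*17 + 9
17 = 1*9 + 8
9 = 1*8 + 1
8 = 8*1 + 0
The gcd is 1. Working backward:
1 = 9 − 8
1 = −17 + 2·9
1 = 2·111 − 13·17
1 = −13·128 + 15·111
So 111·15 ≡ 1 (mod 128).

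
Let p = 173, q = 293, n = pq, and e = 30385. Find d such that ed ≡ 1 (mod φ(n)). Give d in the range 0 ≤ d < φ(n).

481

φ(n) = (p−1)(q−1) = 172·292 = 50224.
Need d with 30385·d ≡ 1 (mod 50224). Apply the extended Euclidean algorithm:
50224 = 1·30385 + 19839
30385 = 1·19839 + 10546
19839 = 1·10546 + 9293
10546 = 1·9293 + 1253
9293 = 7·1253 + 522
1253 = 2·522 + 209
522 = 2·209 + 104
209 = 2·104 + 1
104 = 104·1 + 0
Back-substitute:
1 = 209 − 2·104
1 = −2·522 + 5·209
1 = 5·1253 − 12·522
1 = −12·9293 + 89·1253
1 = 89·10546 − 101·9293
1 = −101·19839 + 190·10546
1 = 190·30385 − 291·19839
1 = −291·50224 + 481·30385
So 30385·481 ≡ 1 (mod 50224), hence d = 481.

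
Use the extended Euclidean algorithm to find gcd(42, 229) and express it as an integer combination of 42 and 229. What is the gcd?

1

Euclidean algorithm:
229 = 5·42 + 19
42 = 2·19 + 4
19 = 4·4 + 3
4 = 1·3 + 1
3 = 3·1 + 0
gcd(42, 229) = 1.
Back-substituting:
1 = 4 − 3
1 = −19 + 5·4
1 = 5·42 − 11·19
1 = −11·229 + 60·42
So 1 = (-11)·229 + (60)·42.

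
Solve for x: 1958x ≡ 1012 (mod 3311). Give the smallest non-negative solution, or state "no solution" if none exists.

173

First find gcd(1958, 3311):
3311 = 1·1958 + 1353
1958 = 1·1353 + 605
1353 = 2·605 + 143
605 = 4·143 + 33
143 = 4·33 + 11
33 = 3·11 + 0
gcd = 11 and 11 | 1012, so solutions exist. Divide through by 11: 178x ≡ 92 (mod 301).
Now find 178⁻¹ mod 301:
301 = 1·178 + 123
178 = 1·123 + 55
123 = 2·55 + 13
55 = 4·13 + 3
13 = 4·3 + 1
3 = 3·1 + 0
Back-substitute:
1 = 13 − 4·3
1 = −4·55 + 17·13
1 = 17·123 − 38·55
1 = −38·178 + 55·123
1 = 55·301 − 93·178
So 178·(-93) ≡ 1 (mod 301), i.e. 178⁻¹ ≡ 208.
Then x ≡ 208·92 ≡ 173 (mod 301); the smallest non-negative solution is x = 173.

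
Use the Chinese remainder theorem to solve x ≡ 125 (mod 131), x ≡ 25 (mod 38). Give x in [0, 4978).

Write x = 125 + 131·k. Then 131·k ≡ 25 − 125 ≡ 14 (mod 38).
Need 131⁻¹ mod 38. Extended Euclid on (38, 17):
38 = 2·17 + 4
17 = 4·4 + 1
4 = 4·1 + 0
Back-substitute:
1 = 17 − 4·4
1 = −4·38 + 9·17
131⁻¹ ≡ 9 (mod 38), so k ≡ 9·14 ≡ 12 (mod 38).
x = 125 + 131·12 = 1697.

1697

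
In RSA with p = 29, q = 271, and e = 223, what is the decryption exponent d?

2407

φ(n) = (p−1)(q−1) = 28·270 = 7560.
Need d with 223·d ≡ 1 (mod 7560). Apply the extended Euclidean algorithm:
7560 = 33·223 + 201
223 = 1·201 + 22
201 = 9·22 + 3
22 = 7·3 + 1
3 = 3·1 + 0
Back-substitute:
1 = 22 − 7·3
1 = −7·201 + 64·22
1 = 64·223 − 71·201
1 = −71·7560 + 2407·223
So 223·2407 ≡ 1 (mod 7560), hence d = 2407.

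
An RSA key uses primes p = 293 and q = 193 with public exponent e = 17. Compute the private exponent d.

29681

φ(n) = (p−1)(q−1) = 292·192 = 56064.
Need d with 17·d ≡ 1 (mod 56064). Apply the extended Euclidean algorithm:
56064 = 3297×17 + 15
17 = 1×15 + 2
15 = 7×2 + 1
2 = 2×1 + 0
Back-substitute:
1 = 15 − 7·2
1 = −7·17 + 8·15
1 = 8·56064 − 26383·17
So 17·(-26383) ≡ 1 (mod 56064), hence d ≡ -26383 ≡ 29681 (mod 56064).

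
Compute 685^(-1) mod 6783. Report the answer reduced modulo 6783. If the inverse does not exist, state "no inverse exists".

5872

Run Euclid on (6783, 685):
6783 = 9×685 + 618
685 = 1×618 + 67
618 = 9×67 + 15
67 = 4×15 + 7
15 = 2×7 + 1
7 = 7×1 + 0
gcd = 1, so the inverse exists. Back-substitute:
1 = 15 − 2·7
1 = −2·67 + 9·15
1 = 9·618 − 83·67
1 = −83·685 + 92·618
1 = 92·6783 − 911·685
Hence 685⁻¹ ≡ -911 ≡ 5872 (mod 6783).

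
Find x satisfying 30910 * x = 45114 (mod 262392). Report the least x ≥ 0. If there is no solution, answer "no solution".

43575

First find gcd(30910, 262392):
262392 = 8*30910 + 15112
30910 = 2*15112 + 686
15112 = 22*686 + 20
686 = 34*20 + 6
20 = 3*6 + 2
6 = 3*2 + 0
gcd = 2 and 2 | 45114, so solutions exist. Divide through by 2: 15455x ≡ 22557 (mod 131196).
Now find 15455⁻¹ mod 131196:
131196 = 8·15455 + 7556
15455 = 2·7556 + 343
7556 = 22·343 + 10
343 = 34·10 + 3
10 = 3·3 + 1
3 = 3·1 + 0
Back-substitute:
1 = 10 − 3·3
1 = −3·343 + 103·10
1 = 103·7556 − 2269·343
1 = −2269·15455 + 4641·7556
1 = 4641·131196 − 39397·15455
So 15455·(-39397) ≡ 1 (mod 131196), i.e. 15455⁻¹ ≡ 91799.
Then x ≡ 91799·22557 ≡ 43575 (mod 131196); the smallest non-negative solution is x = 43575.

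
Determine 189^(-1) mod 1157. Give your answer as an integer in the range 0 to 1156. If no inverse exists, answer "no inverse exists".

704

Apply the Euclidean algorithm to 1157 and 189:
1157 = 6*189 + 23
189 = 8*23 + 5
23 = 4*5 + 3
5 = 1*3 + 2
3 = 1*2 + 1
2 = 2*1 + 0
Since gcd(189, 1157) = 1, back-substitute to write 1 as a combination:
1 = 3 − 2
1 = −5 + 2·3
1 = 2·23 − 9·5
1 = −9·189 + 74·23
1 = 74·1157 − 453·189
So 189·(-453) ≡ 1 (mod 1157), and -453 ≡ 704 (mod 1157).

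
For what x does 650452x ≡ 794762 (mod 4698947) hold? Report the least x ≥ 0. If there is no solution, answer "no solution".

no solution

gcd(650452, 4698947):
4698947 = 7×650452 + 145783
650452 = 4×145783 + 67320
145783 = 2×67320 + 11143
67320 = 6×11143 + 462
11143 = 24×462 + 55
462 = 8×55 + 22
55 = 2×22 + 11
22 = 2×11 + 0
gcd = 11, but 11 ∤ 794762, so the congruence has no solution.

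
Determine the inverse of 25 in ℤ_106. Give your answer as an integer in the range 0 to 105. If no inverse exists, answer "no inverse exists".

Apply the Euclidean algorithm to 106 and 25:
106 = 4×25 + 6
25 = 4×6 + 1
6 = 6×1 + 0
Since gcd(25, 106) = 1, back-substitute to write 1 as a combination:
1 = 25 − 4·6
1 = −4·106 + 17·25
So 25·17 ≡ 1 (mod 106).

17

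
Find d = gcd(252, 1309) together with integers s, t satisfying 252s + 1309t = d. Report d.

Euclidean algorithm:
1309 = 5·252 + 49
252 = 5·49 + 7
49 = 7·7 + 0
gcd(252, 1309) = 7.
Working backward:
7 = 252 − 5·49
7 = −5·1309 + 26·252
So 7 = (-5)·1309 + (26)·252.

7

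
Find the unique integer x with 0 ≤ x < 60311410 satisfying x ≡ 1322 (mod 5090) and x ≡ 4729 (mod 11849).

Write x = 1322 + 5090·k. Then 5090·k ≡ 4729 − 1322 ≡ 3407 (mod 11849).
Need 5090⁻¹ mod 11849. Extended Euclid on (11849, 5090):
11849 = 2·5090 + 1669
5090 = 3·1669 + 83
1669 = 20·83 + 9
83 = 9·9 + 2
9 = 4·2 + 1
2 = 2·1 + 0
Back-substitute:
1 = 9 − 4·2
1 = −4·83 + 37·9
1 = 37·1669 − 744·83
1 = −744·5090 + 2269·1669
1 = 2269·11849 − 5282·5090
5090⁻¹ ≡ 6567 (mod 11849), so k ≡ 6567·3407 ≡ 2857 (mod 11849).
x = 1322 + 5090·2857 = 14543452.

14543452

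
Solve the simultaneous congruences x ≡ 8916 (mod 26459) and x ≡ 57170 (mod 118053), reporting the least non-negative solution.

Write x = 8916 + 26459·k. Then 26459·k ≡ 57170 − 8916 ≡ 48254 (mod 118053).
Need 26459⁻¹ mod 118053. Extended Euclid on (118053, 26459):
118053 = 4·26459 + 12217
26459 = 2·12217 + 2025
12217 = 6·2025 + 67
2025 = 30·67 + 15
67 = 4·15 + 7
15 = 2·7 + 1
7 = 7·1 + 0
Back-substitute:
1 = 15 − 2·7
1 = −2·67 + 9·15
1 = 9·2025 − 272·67
1 = −272·12217 + 1641·2025
1 = 1641·26459 − 3554·12217
1 = −3554·118053 + 15857·26459
26459⁻¹ ≡ 15857 (mod 118053), so k ≡ 15857·48254 ≡ 62185 (mod 118053).
x = 8916 + 26459·62185 = 1645361831.

1645361831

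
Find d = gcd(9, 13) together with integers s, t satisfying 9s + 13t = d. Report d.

Repeated division:
13 = 1·9 + 4
9 = 2·4 + 1
4 = 4·1 + 0
gcd(9, 13) = 1.
Express as a combination:
1 = 9 − 2·4
1 = −2·13 + 3·9
So 1 = (-2)·13 + (3)·9.

1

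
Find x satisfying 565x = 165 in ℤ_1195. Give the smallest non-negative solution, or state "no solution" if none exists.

First find gcd(565, 1195):
1195 = 2×565 + 65
565 = 8×65 + 45
65 = 1×45 + 20
45 = 2×20 + 5
20 = 4×5 + 0
gcd = 5 and 5 | 165, so solutions exist. Divide through by 5: 113x ≡ 33 (mod 239).
Now find 113⁻¹ mod 239:
239 = 2×113 + 13
113 = 8×13 + 9
13 = 1×9 + 4
9 = 2×4 + 1
4 = 4×1 + 0
Back-substitute:
1 = 9 − 2·4
1 = −2·13 + 3·9
1 = 3·113 − 26·13
1 = −26·239 + 55·113
So 113⁻¹ ≡ 55 (mod 239).
Then x ≡ 55·33 ≡ 142 (mod 239); the smallest non-negative solution is x = 142.

142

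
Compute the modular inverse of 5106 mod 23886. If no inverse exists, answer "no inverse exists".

no inverse exists

Compute gcd(5106, 23886):
23886 = 4·5106 + 3462
5106 = 1·3462 + 1644
3462 = 2·1644 + 174
1644 = 9·174 + 78
174 = 2·78 + 18
78 = 4·18 + 6
18 = 3·6 + 0
The gcd is 6, not 1, hence no inverse exists.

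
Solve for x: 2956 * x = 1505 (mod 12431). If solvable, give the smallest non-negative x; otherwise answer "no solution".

First find gcd(2956, 12431):
12431 = 4*2956 + 607
2956 = 4*607 + 528
607 = 1*528 + 79
528 = 6*79 + 54
79 = 1*54 + 25
54 = 2*25 + 4
25 = 6*4 + 1
4 = 4*1 + 0
gcd = 1, so a unique solution mod 12431 exists.
Back-substitute for the Bézout coefficients:
1 = 25 − 6·4
1 = −6·54 + 13·25
1 = 13·79 − 19·54
1 = −19·528 + 127·79
1 = 127·607 − 146·528
1 = −146·2956 + 711·607
1 = 711·12431 − 2990·2956
So 2956·(-2990) ≡ 1 (mod 12431), giving 2956⁻¹ ≡ 9441.
x ≡ 2956⁻¹·1505 ≡ 9441·1505 ≡ 72 (mod 12431).

72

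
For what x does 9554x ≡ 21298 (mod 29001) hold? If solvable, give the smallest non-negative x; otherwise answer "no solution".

7682

First find gcd(9554, 29001):
29001 = 3×9554 + 339
9554 = 28×339 + 62
339 = 5×62 + 29
62 = 2×29 + 4
29 = 7×4 + 1
4 = 4×1 + 0
gcd = 1, so a unique solution mod 29001 exists.
Back-substitute for the Bézout coefficients:
1 = 29 − 7·4
1 = −7·62 + 15·29
1 = 15·339 − 82·62
1 = −82·9554 + 2311·339
1 = 2311·29001 − 7015·9554
So 9554·(-7015) ≡ 1 (mod 29001), giving 9554⁻¹ ≡ 21986.
x ≡ 9554⁻¹·21298 ≡ 21986·21298 ≡ 7682 (mod 29001).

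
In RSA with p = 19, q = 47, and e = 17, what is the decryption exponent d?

φ(n) = (p−1)(q−1) = 18·46 = 828.
Need d with 17·d ≡ 1 (mod 828). Apply the extended Euclidean algorithm:
828 = 48*17 + 12
17 = 1*12 + 5
12 = 2*5 + 2
5 = 2*2 + 1
2 = 2*1 + 0
Back-substitute:
1 = 5 − 2·2
1 = −2·12 + 5·5
1 = 5·17 − 7·12
1 = −7·828 + 341·17
So 17·341 ≡ 1 (mod 828), hence d = 341.

341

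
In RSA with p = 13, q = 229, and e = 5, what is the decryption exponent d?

2189

φ(n) = (p−1)(q−1) = 12·228 = 2736.
Need d with 5·d ≡ 1 (mod 2736). Apply the extended Euclidean algorithm:
2736 = 547×5 + 1
5 = 5×1 + 0
Back-substitute:
1 = 2736 − 547·5
So 5·(-547) ≡ 1 (mod 2736), hence d ≡ -547 ≡ 2189 (mod 2736).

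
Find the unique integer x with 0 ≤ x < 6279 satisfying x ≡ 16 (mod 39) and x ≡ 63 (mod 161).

Write x = 16 + 39·k. Then 39·k ≡ 63 − 16 ≡ 47 (mod 161).
Need 39⁻¹ mod 161. Extended Euclid on (161, 39):
161 = 4*39 + 5
39 = 7*5 + 4
5 = 1*4 + 1
4 = 4*1 + 0
Back-substitute:
1 = 5 − 4
1 = −39 + 8·5
1 = 8·161 − 33·39
39⁻¹ ≡ 128 (mod 161), so k ≡ 128·47 ≡ 59 (mod 161).
x = 16 + 39·59 = 2317.

2317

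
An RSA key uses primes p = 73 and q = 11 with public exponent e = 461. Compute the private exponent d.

581

φ(n) = (p−1)(q−1) = 72·10 = 720.
Need d with 461·d ≡ 1 (mod 720). Apply the extended Euclidean algorithm:
720 = 1*461 + 259
461 = 1*259 + 202
259 = 1*202 + 57
202 = 3*57 + 31
57 = 1*31 + 26
31 = 1*26 + 5
26 = 5*5 + 1
5 = 5*1 + 0
Back-substitute:
1 = 26 − 5·5
1 = −5·31 + 6·26
1 = 6·57 − 11·31
1 = −11·202 + 39·57
1 = 39·259 − 50·202
1 = −50·461 + 89·259
1 = 89·720 − 139·461
So 461·(-139) ≡ 1 (mod 720), hence d ≡ -139 ≡ 581 (mod 720).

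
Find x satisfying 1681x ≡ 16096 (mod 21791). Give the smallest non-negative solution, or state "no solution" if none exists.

First find gcd(1681, 21791):
21791 = 12*1681 + 1619
1681 = 1*1619 + 62
1619 = 26*62 + 7
62 = 8*7 + 6
7 = 1*6 + 1
6 = 6*1 + 0
gcd = 1, so a unique solution mod 21791 exists.
Back-substitute for the Bézout coefficients:
1 = 7 − 6
1 = −62 + 9·7
1 = 9·1619 − 235·62
1 = −235·1681 + 244·1619
1 = 244·21791 − 3163·1681
So 1681·(-3163) ≡ 1 (mod 21791), giving 1681⁻¹ ≡ 18628.
x ≡ 1681⁻¹·16096 ≡ 18628·16096 ≡ 13919 (mod 21791).

13919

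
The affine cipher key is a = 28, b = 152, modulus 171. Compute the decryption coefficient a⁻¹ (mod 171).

55

Apply the Euclidean algorithm to 171 and 28:
171 = 6·28 + 3
28 = 9·3 + 1
3 = 3·1 + 0
Since gcd(28, 171) = 1, back-substitute to write 1 as a combination:
1 = 28 − 9·3
1 = −9·171 + 55·28
So 28·55 ≡ 1 (mod 171).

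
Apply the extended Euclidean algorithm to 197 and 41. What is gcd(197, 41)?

1

Repeated division:
197 = 4·41 + 33
41 = 1·33 + 8
33 = 4·8 + 1
8 = 8·1 + 0
gcd(197, 41) = 1.
Back-substituting:
1 = 33 − 4·8
1 = −4·41 + 5·33
1 = 5·197 − 24·41
So 1 = (5)·197 + (-24)·41.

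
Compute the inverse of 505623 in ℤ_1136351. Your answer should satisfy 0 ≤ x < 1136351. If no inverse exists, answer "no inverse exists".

Extended Euclidean algorithm:
1136351 = 2*505623 + 125105
505623 = 4*125105 + 5203
125105 = 24*5203 + 233
5203 = 22*233 + 77
233 = 3*77 + 2
77 = 38*2 + 1
2 = 2*1 + 0
The gcd is 1. Working backward:
1 = 77 − 38·2
1 = −38·233 + 115·77
1 = 115·5203 − 2568·233
1 = −2568·125105 + 61747·5203
1 = 61747·505623 − 249556·125105
1 = −249556·1136351 + 560859·505623
So 505623·560859 ≡ 1 (mod 1136351).

560859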